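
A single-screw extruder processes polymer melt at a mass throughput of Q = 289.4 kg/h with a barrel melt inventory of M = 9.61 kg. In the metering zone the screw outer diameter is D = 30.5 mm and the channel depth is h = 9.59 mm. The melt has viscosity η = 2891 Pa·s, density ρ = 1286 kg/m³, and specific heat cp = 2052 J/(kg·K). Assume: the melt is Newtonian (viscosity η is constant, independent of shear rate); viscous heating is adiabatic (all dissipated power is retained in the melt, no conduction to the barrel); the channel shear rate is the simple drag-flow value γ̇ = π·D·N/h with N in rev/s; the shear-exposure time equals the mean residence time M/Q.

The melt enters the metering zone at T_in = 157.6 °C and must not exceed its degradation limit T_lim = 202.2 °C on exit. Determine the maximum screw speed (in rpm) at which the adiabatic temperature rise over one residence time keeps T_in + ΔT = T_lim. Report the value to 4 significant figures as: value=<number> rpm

Throughput in SI: Q_s = 289.4 kg/h ÷ 3600 s/h = 0.0803889 kg/s
t_res = M / Q_s = 9.61 / 0.0803889 = 119.544 s
D = 30.5 mm = 0.0305 m;  h = 9.59 mm = 0.00959 m
ΔT_a = T_lim − T_in = 202.2 °C − 157.6 °C = 44.6 K
γ̇_max² = ΔT_a·ρ·cp / (η·t_res) = [44.6 × 1286 × 2052] / [2891 × 119.544] = 340.548 s⁻²
γ̇_max = sqrt(340.548) = 18.4539 s⁻¹
N_max = γ̇_max h / (πD) = 18.4539·0.00959/(π·0.0305) = 1.84696 rev/s → ×60 = 110.818 rpm

value=110.8 rpm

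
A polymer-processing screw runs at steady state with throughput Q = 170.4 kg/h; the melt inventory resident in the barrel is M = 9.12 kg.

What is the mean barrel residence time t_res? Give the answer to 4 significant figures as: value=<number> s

value=192.7 s

Throughput in SI: Q_s = 170.4 kg/h ÷ 3600 s/h = 0.0473333 kg/s
Mean residence time: t_res = M/Q_s = 9.12 kg / 0.0473333 kg/s = 192.676 s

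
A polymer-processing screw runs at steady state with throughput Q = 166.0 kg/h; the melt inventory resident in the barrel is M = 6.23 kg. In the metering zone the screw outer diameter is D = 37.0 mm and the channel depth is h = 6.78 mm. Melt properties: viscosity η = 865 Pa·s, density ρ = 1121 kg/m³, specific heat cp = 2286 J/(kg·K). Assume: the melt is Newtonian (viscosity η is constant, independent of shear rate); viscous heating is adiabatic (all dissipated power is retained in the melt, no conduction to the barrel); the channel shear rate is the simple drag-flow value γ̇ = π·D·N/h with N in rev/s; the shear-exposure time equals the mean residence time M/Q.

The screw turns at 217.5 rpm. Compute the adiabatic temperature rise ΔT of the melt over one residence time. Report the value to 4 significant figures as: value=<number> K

Throughput in SI: Q_s = 166.0 kg/h ÷ 3600 s/h = 0.0461111 kg/s
Mean residence time: t_res = M/Q_s = 6.23 kg / 0.0461111 kg/s = 135.108 s
Geometry in metres: D = 37.0 mm → 0.037 m, h = 6.78 mm → 0.00678 m; screw speed N = 217.5 rpm = 3.625 rev/s
γ̇ = π·D·N / h = π · 0.037 · 3.625 / 0.00678 = 62.1484 s⁻¹
Adiabatic rise: ΔT = η γ̇² t_res / (ρ cp) = 865·(62.1484)²·135.108 / (1121·2286) = 176.148 K

value=176.1 K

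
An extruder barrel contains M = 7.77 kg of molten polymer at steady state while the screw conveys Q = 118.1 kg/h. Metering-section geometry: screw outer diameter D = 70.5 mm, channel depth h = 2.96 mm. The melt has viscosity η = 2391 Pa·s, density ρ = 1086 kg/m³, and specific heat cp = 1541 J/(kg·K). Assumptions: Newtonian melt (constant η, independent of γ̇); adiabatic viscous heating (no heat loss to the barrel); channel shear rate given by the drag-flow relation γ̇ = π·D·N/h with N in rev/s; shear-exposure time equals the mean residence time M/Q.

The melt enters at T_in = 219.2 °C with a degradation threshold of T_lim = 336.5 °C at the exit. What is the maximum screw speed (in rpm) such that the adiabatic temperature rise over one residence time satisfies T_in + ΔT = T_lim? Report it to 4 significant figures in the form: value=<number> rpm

Convert throughput: Q = 118.1 kg/h = 118.1/3600 = 0.0328056 kg/s
t_res = M / Q_s = 7.77 / 0.0328056 = 236.85 s
D = 70.5 mm = 0.0705 m;  h = 2.96 mm = 0.00296 m
Allowable rise: ΔT_a = T_lim − T_in = 336.5 − 219.2 = 117.3 K
γ̇_max² = ΔT_a·ρ·cp / (η·t_res) = [117.3 × 1086 × 1541] / [2391 × 236.85] = 346.639 s⁻²
γ̇_max = sqrt(346.639) = 18.6182 s⁻¹
N_max = γ̇_max h / (πD) = 18.6182·0.00296/(π·0.0705) = 0.248823 rev/s → ×60 = 14.9294 rpm

value=14.93 rpm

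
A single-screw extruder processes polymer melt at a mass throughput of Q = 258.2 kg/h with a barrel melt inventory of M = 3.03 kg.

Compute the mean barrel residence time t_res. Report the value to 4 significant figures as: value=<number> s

value=42.25 s

Q_s = Q / 3600 = 258.2 / 3600 = 0.0717222 kg/s
t_res = M / Q_s = 3.03 ÷ 0.0717222 = 42.2463 s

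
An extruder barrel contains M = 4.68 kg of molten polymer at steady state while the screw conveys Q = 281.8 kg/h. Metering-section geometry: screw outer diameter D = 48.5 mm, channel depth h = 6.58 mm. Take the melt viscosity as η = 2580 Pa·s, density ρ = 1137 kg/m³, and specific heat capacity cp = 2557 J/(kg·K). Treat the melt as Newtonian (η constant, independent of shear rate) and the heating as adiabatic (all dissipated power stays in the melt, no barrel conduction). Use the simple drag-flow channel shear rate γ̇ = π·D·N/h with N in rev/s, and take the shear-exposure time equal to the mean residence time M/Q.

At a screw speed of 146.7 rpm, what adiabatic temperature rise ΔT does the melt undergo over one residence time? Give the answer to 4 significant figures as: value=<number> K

value=170.1 K

Throughput in SI: Q_s = 281.8 kg/h ÷ 3600 s/h = 0.0782778 kg/s
t_res = M / Q_s = 4.68 / 0.0782778 = 59.7871 s
D = 48.5 mm = 0.0485 m;  h = 6.58 mm = 0.00658 m;  N = 146.7 rpm / 60 = 2.445 rev/s
γ̇ = π·D·N / h = π · 0.0485 · 2.445 / 0.00658 = 56.6167 s⁻¹
ΔT = η·γ̇²·t_res / (ρ·cp) = 2580 · (56.6167)² · 59.7871 / (1137 · 2557) = 170.069 K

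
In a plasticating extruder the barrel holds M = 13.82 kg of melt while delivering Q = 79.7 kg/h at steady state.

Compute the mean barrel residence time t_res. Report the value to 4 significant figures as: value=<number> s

Convert throughput: Q = 79.7 kg/h = 79.7/3600 = 0.0221389 kg/s
t_res = M / Q_s = 13.82 ÷ 0.0221389 = 624.241 s

value=624.2 s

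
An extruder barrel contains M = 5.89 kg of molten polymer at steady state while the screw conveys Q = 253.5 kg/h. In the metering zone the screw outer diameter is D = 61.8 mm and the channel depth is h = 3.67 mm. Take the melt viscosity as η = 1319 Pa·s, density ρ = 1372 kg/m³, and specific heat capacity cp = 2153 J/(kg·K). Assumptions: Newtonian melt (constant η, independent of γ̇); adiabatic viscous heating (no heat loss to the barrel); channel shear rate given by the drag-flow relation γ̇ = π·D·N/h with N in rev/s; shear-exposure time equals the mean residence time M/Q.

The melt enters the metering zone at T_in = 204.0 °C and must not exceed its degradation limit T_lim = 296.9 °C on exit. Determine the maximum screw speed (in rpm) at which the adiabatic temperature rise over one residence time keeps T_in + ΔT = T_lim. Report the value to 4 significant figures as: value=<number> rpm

value=56.56 rpm

Throughput in SI: Q_s = 253.5 kg/h ÷ 3600 s/h = 0.0704167 kg/s
t_res = M / Q_s = 5.89 / 0.0704167 = 83.645 s
Geometry in SI: D = 61.8 mm → 0.0618 m, h = 3.67 mm → 0.00367 m
ΔT_a = T_lim − T_in = 296.9 − 204.0 = 92.9 K
γ̇_max² = ΔT_a·ρ·cp/(η·t_res) = 92.9·1372·2153/(1319·83.645) = 2487.31 s⁻²
γ̇_max = √2487.31 = 49.8729 s⁻¹
N_max = γ̇_max·h / (π·D) = 49.8729 · 0.00367 / (π · 0.0618) = 0.942741 rev/s = 56.5645 rpm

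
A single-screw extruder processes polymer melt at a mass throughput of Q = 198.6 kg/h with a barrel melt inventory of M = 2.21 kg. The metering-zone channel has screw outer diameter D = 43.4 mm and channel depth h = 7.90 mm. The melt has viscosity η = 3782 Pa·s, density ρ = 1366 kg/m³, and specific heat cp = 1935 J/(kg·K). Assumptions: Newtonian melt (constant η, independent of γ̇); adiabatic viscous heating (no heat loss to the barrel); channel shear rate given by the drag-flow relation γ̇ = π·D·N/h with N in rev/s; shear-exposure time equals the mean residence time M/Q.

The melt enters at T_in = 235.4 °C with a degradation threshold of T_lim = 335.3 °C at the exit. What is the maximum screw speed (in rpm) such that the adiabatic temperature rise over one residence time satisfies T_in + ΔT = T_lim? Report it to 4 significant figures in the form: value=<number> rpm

value=145.1 rpm

Q_s = Q / 3600 = 198.6 / 3600 = 0.0551667 kg/s
t_res = M / Q_s = 2.21 / 0.0551667 = 40.0604 s
Geometry in SI: D = 43.4 mm → 0.0434 m, h = 7.90 mm → 0.0079 m
Allowable rise: ΔT_a = T_lim − T_in = 335.3 − 235.4 = 99.9 K
Invert ΔT = ηγ̇²t_res/(ρcp) for γ̇: γ̇_max² = ΔT_a ρ cp / (η t_res) = 99.9·1366·1935 / (3782·40.0604) = 1742.85 s⁻²
Take the square root: γ̇_max = √(1742.85) = 41.7475 s⁻¹
N_max = γ̇_max·h / (π·D) = 41.7475 · 0.0079 / (π · 0.0434) = 2.4189 rev/s = 145.134 rpm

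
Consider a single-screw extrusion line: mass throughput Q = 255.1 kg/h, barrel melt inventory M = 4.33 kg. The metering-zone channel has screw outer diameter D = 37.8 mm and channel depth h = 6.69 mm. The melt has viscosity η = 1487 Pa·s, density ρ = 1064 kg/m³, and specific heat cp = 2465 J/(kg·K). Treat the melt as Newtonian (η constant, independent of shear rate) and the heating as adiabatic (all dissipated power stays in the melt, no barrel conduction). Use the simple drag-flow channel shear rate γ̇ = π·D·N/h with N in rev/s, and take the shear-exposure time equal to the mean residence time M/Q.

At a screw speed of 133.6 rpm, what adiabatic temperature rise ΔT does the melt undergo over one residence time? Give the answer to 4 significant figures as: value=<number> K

Convert throughput: Q = 255.1 kg/h = 255.1/3600 = 0.0708611 kg/s
t_res = M / Q_s = 4.33 ÷ 0.0708611 = 61.1054 s
Geometry in metres: D = 37.8 mm → 0.0378 m, h = 6.69 mm → 0.00669 m; screw speed N = 133.6 rpm = 2.22667 rev/s
γ̇ = π·D·N / h = π · 0.0378 · 2.22667 / 0.00669 = 39.5249 s⁻¹
ΔT = η·γ̇²·t_res / (ρ·cp) = 1487 · (39.5249)² · 61.1054 / (1064 · 2465) = 54.122 K

value=54.12 K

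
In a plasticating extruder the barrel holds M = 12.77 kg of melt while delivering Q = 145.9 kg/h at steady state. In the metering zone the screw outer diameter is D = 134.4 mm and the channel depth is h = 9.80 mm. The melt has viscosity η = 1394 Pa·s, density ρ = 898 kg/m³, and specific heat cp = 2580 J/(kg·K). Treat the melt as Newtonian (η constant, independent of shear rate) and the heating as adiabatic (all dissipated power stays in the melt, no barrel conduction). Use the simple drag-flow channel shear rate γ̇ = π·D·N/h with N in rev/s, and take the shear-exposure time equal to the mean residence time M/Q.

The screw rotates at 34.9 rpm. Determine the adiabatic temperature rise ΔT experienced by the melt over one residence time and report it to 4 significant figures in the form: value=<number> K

value=119.1 K

Q_s = Q / 3600 = 145.9 / 3600 = 0.0405278 kg/s
t_res = M / Q_s = 12.77 ÷ 0.0405278 = 315.093 s
Convert to SI: D = 0.1344 m, h = 0.0098 m, N = 34.9/60 = 0.581667 rev/s
Shear rate: γ̇ = πDN/h = π·0.1344·0.581667/0.0098 = 25.0609 s⁻¹
ΔT = η·γ̇²·t_res / (ρ·cp) = 1394 · (25.0609)² · 315.093 / (898 · 2580) = 119.069 K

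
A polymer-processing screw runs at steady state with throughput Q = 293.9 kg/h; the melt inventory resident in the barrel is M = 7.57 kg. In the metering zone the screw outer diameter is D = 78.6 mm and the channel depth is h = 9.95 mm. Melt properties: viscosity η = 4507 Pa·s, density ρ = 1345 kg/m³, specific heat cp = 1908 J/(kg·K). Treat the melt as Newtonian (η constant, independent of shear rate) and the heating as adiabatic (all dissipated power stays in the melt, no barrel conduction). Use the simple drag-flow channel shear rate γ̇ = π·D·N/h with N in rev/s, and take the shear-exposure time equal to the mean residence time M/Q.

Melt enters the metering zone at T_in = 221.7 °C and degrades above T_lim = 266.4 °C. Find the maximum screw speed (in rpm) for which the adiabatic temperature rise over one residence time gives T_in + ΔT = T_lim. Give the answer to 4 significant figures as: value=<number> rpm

value=40.06 rpm

Q_s = Q / 3600 = 293.9 / 3600 = 0.0816389 kg/s
t_res = M / Q_s = 7.57 ÷ 0.0816389 = 92.7254 s
D = 78.6 mm = 0.0786 m;  h = 9.95 mm = 0.00995 m
Allowable rise: ΔT_a = T_lim − T_in = 266.4 − 221.7 = 44.7 K
γ̇_max² = ΔT_a·ρ·cp / (η·t_res) = [44.7 × 1345 × 1908] / [4507 × 92.7254] = 274.487 s⁻²
γ̇_max = √274.487 = 16.5677 s⁻¹
N_max = γ̇_max h / (πD) = 16.5677·0.00995/(π·0.0786) = 0.667593 rev/s → ×60 = 40.0556 rpm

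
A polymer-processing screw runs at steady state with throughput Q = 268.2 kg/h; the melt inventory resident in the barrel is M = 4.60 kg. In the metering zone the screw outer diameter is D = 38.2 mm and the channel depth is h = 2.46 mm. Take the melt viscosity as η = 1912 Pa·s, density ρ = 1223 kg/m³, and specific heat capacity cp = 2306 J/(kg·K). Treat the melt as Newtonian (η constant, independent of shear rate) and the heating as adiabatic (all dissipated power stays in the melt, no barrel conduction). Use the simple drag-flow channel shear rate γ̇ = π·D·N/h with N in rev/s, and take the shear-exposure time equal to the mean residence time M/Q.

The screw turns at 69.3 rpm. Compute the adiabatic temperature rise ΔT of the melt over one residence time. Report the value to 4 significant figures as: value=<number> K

value=132.9 K

Q_s = Q / 3600 = 268.2 / 3600 = 0.0745 kg/s
t_res = M / Q_s = 4.60 / 0.0745 = 61.745 s
Convert to SI: D = 0.0382 m, h = 0.00246 m, N = 69.3/60 = 1.155 rev/s
Shear rate: γ̇ = πDN/h = π·0.0382·1.155/0.00246 = 56.3456 s⁻¹
Adiabatic rise: ΔT = η γ̇² t_res / (ρ cp) = 1912·(56.3456)²·61.745 / (1223·2306) = 132.9 K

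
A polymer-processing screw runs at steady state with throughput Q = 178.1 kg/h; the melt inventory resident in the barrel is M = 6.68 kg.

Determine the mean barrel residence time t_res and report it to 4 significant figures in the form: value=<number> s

Convert throughput: Q = 178.1 kg/h = 178.1/3600 = 0.0494722 kg/s
t_res = M / Q_s = 6.68 ÷ 0.0494722 = 135.025 s

value=135.0 s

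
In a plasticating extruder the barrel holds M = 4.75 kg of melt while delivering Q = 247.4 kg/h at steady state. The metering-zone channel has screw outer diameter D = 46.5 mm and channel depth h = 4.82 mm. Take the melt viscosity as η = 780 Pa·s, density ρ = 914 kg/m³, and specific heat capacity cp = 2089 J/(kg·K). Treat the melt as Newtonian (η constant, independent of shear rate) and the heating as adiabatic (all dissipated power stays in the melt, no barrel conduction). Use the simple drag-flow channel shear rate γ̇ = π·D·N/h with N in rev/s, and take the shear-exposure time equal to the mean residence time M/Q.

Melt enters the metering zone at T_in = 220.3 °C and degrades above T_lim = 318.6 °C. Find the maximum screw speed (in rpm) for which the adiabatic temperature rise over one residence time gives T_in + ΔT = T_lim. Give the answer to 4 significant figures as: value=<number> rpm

Throughput in SI: Q_s = 247.4 kg/h ÷ 3600 s/h = 0.0687222 kg/s
t_res = M / Q_s = 4.75 ÷ 0.0687222 = 69.1188 s
Convert to metres: D = 0.0465 m, h = 0.00482 m
Allowable rise: ΔT_a = T_lim − T_in = 318.6 − 220.3 = 98.3 K
γ̇_max² = ΔT_a·ρ·cp/(η·t_res) = 98.3·914·2089/(780·69.1188) = 3481.35 s⁻²
Take the square root: γ̇_max = √(3481.35) = 59.0029 s⁻¹
N_max = γ̇_max h / (πD) = 59.0029·0.00482/(π·0.0465) = 1.94678 rev/s → ×60 = 116.807 rpm

value=116.8 rpm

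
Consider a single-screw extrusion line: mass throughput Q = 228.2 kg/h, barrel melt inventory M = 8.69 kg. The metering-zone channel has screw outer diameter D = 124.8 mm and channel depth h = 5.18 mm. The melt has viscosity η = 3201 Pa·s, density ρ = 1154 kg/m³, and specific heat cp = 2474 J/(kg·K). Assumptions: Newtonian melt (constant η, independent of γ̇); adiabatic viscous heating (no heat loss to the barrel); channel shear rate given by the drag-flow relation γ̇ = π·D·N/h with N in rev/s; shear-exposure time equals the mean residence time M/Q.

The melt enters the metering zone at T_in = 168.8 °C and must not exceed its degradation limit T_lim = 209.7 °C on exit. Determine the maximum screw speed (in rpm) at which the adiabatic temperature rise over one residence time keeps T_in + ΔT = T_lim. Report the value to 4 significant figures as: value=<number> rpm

Convert throughput: Q = 228.2 kg/h = 228.2/3600 = 0.0633889 kg/s
t_res = M / Q_s = 8.69 / 0.0633889 = 137.09 s
Geometry in SI: D = 124.8 mm → 0.1248 m, h = 5.18 mm → 0.00518 m
Allowable rise: ΔT_a = T_lim − T_in = 209.7 − 168.8 = 40.9 K
Invert ΔT = ηγ̇²t_res/(ρcp) for γ̇: γ̇_max² = ΔT_a ρ cp / (η t_res) = 40.9·1154·2474 / (3201·137.09) = 266.095 s⁻²
Take the square root: γ̇_max = √(266.095) = 16.3124 s⁻¹
N_max = γ̇_max·h / (π·D) = 16.3124 · 0.00518 / (π · 0.1248) = 0.215518 rev/s = 12.9311 rpm

value=12.93 rpm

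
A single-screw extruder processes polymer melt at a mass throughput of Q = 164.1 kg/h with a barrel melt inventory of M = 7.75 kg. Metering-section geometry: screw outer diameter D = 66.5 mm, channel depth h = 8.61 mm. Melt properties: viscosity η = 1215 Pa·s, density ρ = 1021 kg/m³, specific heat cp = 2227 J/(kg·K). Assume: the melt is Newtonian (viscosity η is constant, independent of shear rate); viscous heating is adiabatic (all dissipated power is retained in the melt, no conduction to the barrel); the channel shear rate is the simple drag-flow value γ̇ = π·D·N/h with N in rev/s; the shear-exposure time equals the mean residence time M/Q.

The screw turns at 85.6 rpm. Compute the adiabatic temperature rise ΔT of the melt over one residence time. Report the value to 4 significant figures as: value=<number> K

Convert throughput: Q = 164.1 kg/h = 164.1/3600 = 0.0455833 kg/s
Mean residence time: t_res = M/Q_s = 7.75 kg / 0.0455833 kg/s = 170.018 s
Geometry in metres: D = 66.5 mm → 0.0665 m, h = 8.61 mm → 0.00861 m; screw speed N = 85.6 rpm = 1.42667 rev/s
γ̇ = π·D·N / h = π · 0.0665 · 1.42667 / 0.00861 = 34.6171 s⁻¹
ΔT = η·γ̇²·t_res / (ρ·cp) = 1215 · (34.6171)² · 170.018 / (1021 · 2227) = 108.87 K

value=108.9 K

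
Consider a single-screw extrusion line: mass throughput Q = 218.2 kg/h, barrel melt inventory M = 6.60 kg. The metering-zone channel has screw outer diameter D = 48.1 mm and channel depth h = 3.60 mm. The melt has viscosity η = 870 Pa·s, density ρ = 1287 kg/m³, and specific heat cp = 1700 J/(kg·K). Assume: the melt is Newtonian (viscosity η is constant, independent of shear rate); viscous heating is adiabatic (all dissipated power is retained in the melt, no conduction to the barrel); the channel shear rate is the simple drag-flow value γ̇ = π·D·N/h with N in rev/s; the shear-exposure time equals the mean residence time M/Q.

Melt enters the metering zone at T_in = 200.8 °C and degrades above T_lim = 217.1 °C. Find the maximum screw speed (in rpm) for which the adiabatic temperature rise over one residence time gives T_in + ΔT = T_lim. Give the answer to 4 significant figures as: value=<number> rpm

Throughput in SI: Q_s = 218.2 kg/h ÷ 3600 s/h = 0.0606111 kg/s
Mean residence time: t_res = M/Q_s = 6.60 kg / 0.0606111 kg/s = 108.891 s
Geometry in SI: D = 48.1 mm → 0.0481 m, h = 3.60 mm → 0.0036 m
ΔT_a = T_lim − T_in = 217.1 °C − 200.8 °C = 16.3 K
Invert ΔT = ηγ̇²t_res/(ρcp) for γ̇: γ̇_max² = ΔT_a ρ cp / (η t_res) = 16.3·1287·1700 / (870·108.891) = 376.447 s⁻²
γ̇_max = √376.447 = 19.4022 s⁻¹
Solve γ̇ = πDN/h for N: N_max = γ̇_max·h/(π·D) = 19.4022 × 0.0036 / (π × 0.0481) = 0.462232 rev/s = 27.7339 rpm

value=27.73 rpm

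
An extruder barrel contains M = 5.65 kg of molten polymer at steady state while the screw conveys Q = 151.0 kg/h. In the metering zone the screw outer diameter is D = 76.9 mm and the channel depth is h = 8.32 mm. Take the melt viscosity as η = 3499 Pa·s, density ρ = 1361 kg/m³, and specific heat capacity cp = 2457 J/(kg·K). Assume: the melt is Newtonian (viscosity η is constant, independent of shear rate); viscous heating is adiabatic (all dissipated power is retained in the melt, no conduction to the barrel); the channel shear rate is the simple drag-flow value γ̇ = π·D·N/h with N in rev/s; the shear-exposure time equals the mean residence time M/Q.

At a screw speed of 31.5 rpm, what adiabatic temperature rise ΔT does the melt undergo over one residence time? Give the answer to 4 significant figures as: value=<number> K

Convert throughput: Q = 151.0 kg/h = 151.0/3600 = 0.0419444 kg/s
Mean residence time: t_res = M/Q_s = 5.65 kg / 0.0419444 kg/s = 134.702 s
Convert to SI: D = 0.0769 m, h = 0.00832 m, N = 31.5/60 = 0.525 rev/s
Shear rate: γ̇ = πDN/h = π·0.0769·0.525/0.00832 = 15.2445 s⁻¹
Adiabatic rise: ΔT = η γ̇² t_res / (ρ cp) = 3499·(15.2445)²·134.702 / (1361·2457) = 32.7551 K

value=32.76 K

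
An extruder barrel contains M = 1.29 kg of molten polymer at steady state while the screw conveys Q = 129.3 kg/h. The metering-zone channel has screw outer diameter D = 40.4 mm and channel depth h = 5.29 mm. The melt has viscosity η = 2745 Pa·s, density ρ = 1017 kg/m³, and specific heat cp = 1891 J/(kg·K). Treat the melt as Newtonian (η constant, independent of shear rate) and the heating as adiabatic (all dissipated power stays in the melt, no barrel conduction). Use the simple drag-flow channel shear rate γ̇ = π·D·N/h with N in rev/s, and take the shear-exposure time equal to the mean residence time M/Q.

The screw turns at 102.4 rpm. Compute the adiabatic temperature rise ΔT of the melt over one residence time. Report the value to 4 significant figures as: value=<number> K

value=85.96 K

Q_s = Q / 3600 = 129.3 / 3600 = 0.0359167 kg/s
Mean residence time: t_res = M/Q_s = 1.29 kg / 0.0359167 kg/s = 35.9165 s
Convert to SI: D = 0.0404 m, h = 0.00529 m, N = 102.4/60 = 1.70667 rev/s
γ̇ = π D N / h = (π)(0.0404)(1.70667) / 0.00529 = 40.9472 s⁻¹
ΔT = η·γ̇²·t_res/(ρ·cp) = [2745 × 40.9472² × 35.9165] / [1017 × 1891] = 85.9552 K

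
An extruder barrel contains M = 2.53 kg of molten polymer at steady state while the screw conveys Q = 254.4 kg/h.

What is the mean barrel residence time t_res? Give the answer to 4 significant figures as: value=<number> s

Throughput in SI: Q_s = 254.4 kg/h ÷ 3600 s/h = 0.0706667 kg/s
Mean residence time: t_res = M/Q_s = 2.53 kg / 0.0706667 kg/s = 35.8019 s

value=35.80 s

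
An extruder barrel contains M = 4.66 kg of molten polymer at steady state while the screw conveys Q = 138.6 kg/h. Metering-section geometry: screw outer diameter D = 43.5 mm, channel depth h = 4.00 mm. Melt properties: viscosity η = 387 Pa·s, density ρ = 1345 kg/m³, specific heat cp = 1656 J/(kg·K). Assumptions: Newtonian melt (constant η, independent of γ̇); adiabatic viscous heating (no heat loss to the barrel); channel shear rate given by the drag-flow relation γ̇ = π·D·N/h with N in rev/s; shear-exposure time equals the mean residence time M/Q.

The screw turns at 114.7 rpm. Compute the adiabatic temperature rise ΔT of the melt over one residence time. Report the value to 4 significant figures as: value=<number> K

value=89.71 K

Throughput in SI: Q_s = 138.6 kg/h ÷ 3600 s/h = 0.0385 kg/s
Mean residence time: t_res = M/Q_s = 4.66 kg / 0.0385 kg/s = 121.039 s
Geometry in metres: D = 43.5 mm → 0.0435 m, h = 4.00 mm → 0.004 m; screw speed N = 114.7 rpm = 1.91167 rev/s
γ̇ = π·D·N / h = π · 0.0435 · 1.91167 / 0.004 = 65.3117 s⁻¹
ΔT = η·γ̇²·t_res/(ρ·cp) = [387 × 65.3117² × 121.039] / [1345 × 1656] = 89.709 K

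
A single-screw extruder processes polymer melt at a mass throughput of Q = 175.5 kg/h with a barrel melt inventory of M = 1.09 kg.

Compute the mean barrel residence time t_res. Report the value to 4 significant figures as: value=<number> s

Convert throughput: Q = 175.5 kg/h = 175.5/3600 = 0.04875 kg/s
t_res = M / Q_s = 1.09 ÷ 0.04875 = 22.359 s

value=22.36 s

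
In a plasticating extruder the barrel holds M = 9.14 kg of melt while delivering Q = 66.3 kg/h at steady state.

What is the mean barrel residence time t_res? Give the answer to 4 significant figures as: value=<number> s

Convert throughput: Q = 66.3 kg/h = 66.3/3600 = 0.0184167 kg/s
t_res = M / Q_s = 9.14 ÷ 0.0184167 = 496.29 s

value=496.3 s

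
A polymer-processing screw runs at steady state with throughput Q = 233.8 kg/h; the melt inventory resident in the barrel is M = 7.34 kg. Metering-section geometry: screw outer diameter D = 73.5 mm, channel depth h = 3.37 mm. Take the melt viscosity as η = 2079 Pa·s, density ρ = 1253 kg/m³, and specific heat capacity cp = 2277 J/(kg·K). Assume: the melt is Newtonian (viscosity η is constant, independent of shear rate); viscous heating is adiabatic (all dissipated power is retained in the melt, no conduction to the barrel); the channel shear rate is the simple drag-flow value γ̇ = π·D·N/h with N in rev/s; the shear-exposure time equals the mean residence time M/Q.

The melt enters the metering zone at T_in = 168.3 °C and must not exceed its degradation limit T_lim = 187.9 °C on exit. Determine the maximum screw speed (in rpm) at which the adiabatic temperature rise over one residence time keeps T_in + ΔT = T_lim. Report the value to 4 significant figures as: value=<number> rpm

Q_s = Q / 3600 = 233.8 / 3600 = 0.0649444 kg/s
Mean residence time: t_res = M/Q_s = 7.34 kg / 0.0649444 kg/s = 113.02 s
Convert to metres: D = 0.0735 m, h = 0.00337 m
Allowable rise: ΔT_a = T_lim − T_in = 187.9 − 168.3 = 19.6 K
Invert ΔT = ηγ̇²t_res/(ρcp) for γ̇: γ̇_max² = ΔT_a ρ cp / (η t_res) = 19.6·1253·2277 / (2079·113.02) = 237.992 s⁻²
γ̇_max = √237.992 = 15.427 s⁻¹
N_max = γ̇_max·h / (π·D) = 15.427 · 0.00337 / (π · 0.0735) = 0.225151 rev/s = 13.509 rpm

value=13.51 rpm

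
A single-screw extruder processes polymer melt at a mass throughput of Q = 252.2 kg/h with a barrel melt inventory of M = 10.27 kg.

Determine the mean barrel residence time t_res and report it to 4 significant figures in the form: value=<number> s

Convert throughput: Q = 252.2 kg/h = 252.2/3600 = 0.0700556 kg/s
t_res = M / Q_s = 10.27 ÷ 0.0700556 = 146.598 s

value=146.6 s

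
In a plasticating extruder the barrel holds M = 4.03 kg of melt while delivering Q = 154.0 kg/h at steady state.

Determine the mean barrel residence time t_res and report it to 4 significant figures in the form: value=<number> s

value=94.21 s

Throughput in SI: Q_s = 154.0 kg/h ÷ 3600 s/h = 0.0427778 kg/s
t_res = M / Q_s = 4.03 ÷ 0.0427778 = 94.2078 s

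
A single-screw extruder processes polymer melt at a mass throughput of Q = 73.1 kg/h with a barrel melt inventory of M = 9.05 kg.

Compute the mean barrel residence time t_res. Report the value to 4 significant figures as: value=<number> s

Convert throughput: Q = 73.1 kg/h = 73.1/3600 = 0.0203056 kg/s
t_res = M / Q_s = 9.05 ÷ 0.0203056 = 445.691 s

value=445.7 s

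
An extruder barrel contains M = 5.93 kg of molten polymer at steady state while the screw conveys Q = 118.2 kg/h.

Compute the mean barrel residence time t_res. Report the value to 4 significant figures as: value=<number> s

Throughput in SI: Q_s = 118.2 kg/h ÷ 3600 s/h = 0.0328333 kg/s
t_res = M / Q_s = 5.93 / 0.0328333 = 180.609 s

value=180.6 s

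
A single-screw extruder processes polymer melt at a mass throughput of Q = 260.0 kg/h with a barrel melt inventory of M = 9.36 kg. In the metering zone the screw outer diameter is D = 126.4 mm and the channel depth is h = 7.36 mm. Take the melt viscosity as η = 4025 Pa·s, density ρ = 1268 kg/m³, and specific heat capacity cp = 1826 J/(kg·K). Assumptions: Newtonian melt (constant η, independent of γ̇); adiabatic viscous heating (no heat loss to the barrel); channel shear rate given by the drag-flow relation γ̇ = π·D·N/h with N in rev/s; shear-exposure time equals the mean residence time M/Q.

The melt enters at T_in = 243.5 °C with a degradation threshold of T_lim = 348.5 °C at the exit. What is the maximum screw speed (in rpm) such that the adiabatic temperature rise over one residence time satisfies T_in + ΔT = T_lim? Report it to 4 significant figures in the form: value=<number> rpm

Convert throughput: Q = 260.0 kg/h = 260.0/3600 = 0.0722222 kg/s
t_res = M / Q_s = 9.36 ÷ 0.0722222 = 129.6 s
D = 126.4 mm = 0.1264 m;  h = 7.36 mm = 0.00736 m
ΔT_a = T_lim − T_in = 348.5 − 243.5 = 105 K
γ̇_max² = ΔT_a·ρ·cp / (η·t_res) = [105 × 1268 × 1826] / [4025 × 129.6] = 466.056 s⁻²
Take the square root: γ̇_max = √(466.056) = 21.5883 s⁻¹
Solve γ̇ = πDN/h for N: N_max = γ̇_max·h/(π·D) = 21.5883 × 0.00736 / (π × 0.1264) = 0.400129 rev/s = 24.0077 rpm

value=24.01 rpm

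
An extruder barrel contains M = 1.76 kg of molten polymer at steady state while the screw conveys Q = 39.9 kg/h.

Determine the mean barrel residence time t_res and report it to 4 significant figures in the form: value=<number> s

value=158.8 s

Convert throughput: Q = 39.9 kg/h = 39.9/3600 = 0.0110833 kg/s
Mean residence time: t_res = M/Q_s = 1.76 kg / 0.0110833 kg/s = 158.797 s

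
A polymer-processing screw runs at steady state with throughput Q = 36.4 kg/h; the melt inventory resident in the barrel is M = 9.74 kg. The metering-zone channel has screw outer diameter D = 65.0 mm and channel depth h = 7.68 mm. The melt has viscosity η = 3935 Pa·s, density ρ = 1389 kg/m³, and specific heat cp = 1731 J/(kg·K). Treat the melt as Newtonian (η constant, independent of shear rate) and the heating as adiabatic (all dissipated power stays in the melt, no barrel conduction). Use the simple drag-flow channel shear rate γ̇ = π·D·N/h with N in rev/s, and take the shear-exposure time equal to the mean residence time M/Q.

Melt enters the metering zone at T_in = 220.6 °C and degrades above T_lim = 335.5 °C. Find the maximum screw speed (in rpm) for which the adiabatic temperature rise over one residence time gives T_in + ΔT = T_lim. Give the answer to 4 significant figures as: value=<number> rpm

value=19.26 rpm

Throughput in SI: Q_s = 36.4 kg/h ÷ 3600 s/h = 0.0101111 kg/s
t_res = M / Q_s = 9.74 ÷ 0.0101111 = 963.297 s
D = 65.0 mm = 0.065 m;  h = 7.68 mm = 0.00768 m
ΔT_a = T_lim − T_in = 335.5 − 220.6 = 114.9 K
Invert ΔT = ηγ̇²t_res/(ρcp) for γ̇: γ̇_max² = ΔT_a ρ cp / (η t_res) = 114.9·1389·1731 / (3935·963.297) = 72.881 s⁻²
Take the square root: γ̇_max = √(72.881) = 8.53704 s⁻¹
N_max = γ̇_max·h / (π·D) = 8.53704 · 0.00768 / (π · 0.065) = 0.321074 rev/s = 19.2644 rpm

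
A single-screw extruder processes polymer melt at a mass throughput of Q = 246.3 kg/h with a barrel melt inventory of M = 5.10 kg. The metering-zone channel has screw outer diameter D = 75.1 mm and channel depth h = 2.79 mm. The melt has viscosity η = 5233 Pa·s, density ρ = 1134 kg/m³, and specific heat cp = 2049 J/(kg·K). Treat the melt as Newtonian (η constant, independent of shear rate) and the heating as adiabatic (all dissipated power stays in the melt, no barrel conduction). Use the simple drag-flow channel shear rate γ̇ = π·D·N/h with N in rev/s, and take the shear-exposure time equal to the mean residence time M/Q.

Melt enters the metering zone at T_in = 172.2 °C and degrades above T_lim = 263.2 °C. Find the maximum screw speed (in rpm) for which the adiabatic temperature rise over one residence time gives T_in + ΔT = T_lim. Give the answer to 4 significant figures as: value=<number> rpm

value=16.52 rpm

Convert throughput: Q = 246.3 kg/h = 246.3/3600 = 0.0684167 kg/s
t_res = M / Q_s = 5.10 ÷ 0.0684167 = 74.5432 s
Convert to metres: D = 0.0751 m, h = 0.00279 m
Allowable rise: ΔT_a = T_lim − T_in = 263.2 − 172.2 = 91 K
Invert ΔT = ηγ̇²t_res/(ρcp) for γ̇: γ̇_max² = ΔT_a ρ cp / (η t_res) = 91·1134·2049 / (5233·74.5432) = 542.048 s⁻²
Take the square root: γ̇_max = √(542.048) = 23.2819 s⁻¹
Solve γ̇ = πDN/h for N: N_max = γ̇_max·h/(π·D) = 23.2819 × 0.00279 / (π × 0.0751) = 0.275317 rev/s = 16.519 rpm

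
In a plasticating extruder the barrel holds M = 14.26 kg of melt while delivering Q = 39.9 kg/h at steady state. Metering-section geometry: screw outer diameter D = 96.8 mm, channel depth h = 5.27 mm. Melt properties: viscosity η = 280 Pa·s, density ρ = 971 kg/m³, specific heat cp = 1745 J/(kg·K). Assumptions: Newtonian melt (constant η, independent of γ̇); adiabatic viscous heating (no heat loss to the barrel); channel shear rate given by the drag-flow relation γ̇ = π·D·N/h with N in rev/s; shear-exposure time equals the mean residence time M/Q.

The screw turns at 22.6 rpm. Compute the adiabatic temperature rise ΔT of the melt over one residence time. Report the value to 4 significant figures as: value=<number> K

value=100.4 K

Q_s = Q / 3600 = 39.9 / 3600 = 0.0110833 kg/s
t_res = M / Q_s = 14.26 / 0.0110833 = 1286.62 s
Convert to SI: D = 0.0968 m, h = 0.00527 m, N = 22.6/60 = 0.376667 rev/s
γ̇ = π·D·N / h = π · 0.0968 · 0.376667 / 0.00527 = 21.7356 s⁻¹
ΔT = η·γ̇²·t_res/(ρ·cp) = [280 × 21.7356² × 1286.62] / [971 × 1745] = 100.447 K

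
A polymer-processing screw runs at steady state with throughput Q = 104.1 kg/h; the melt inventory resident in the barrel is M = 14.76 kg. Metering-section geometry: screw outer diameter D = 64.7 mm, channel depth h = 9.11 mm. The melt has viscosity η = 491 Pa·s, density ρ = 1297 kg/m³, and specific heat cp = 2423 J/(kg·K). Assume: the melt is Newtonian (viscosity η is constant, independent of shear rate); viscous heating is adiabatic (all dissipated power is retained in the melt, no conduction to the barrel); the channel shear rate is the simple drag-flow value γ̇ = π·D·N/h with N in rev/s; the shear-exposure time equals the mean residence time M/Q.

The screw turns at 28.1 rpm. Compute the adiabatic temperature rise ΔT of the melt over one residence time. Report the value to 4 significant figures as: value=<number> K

value=8.708 K

Q_s = Q / 3600 = 104.1 / 3600 = 0.0289167 kg/s
Mean residence time: t_res = M/Q_s = 14.76 kg / 0.0289167 kg/s = 510.432 s
Geometry in metres: D = 64.7 mm → 0.0647 m, h = 9.11 mm → 0.00911 m; screw speed N = 28.1 rpm = 0.468333 rev/s
Shear rate: γ̇ = πDN/h = π·0.0647·0.468333/0.00911 = 10.4494 s⁻¹
ΔT = η·γ̇²·t_res/(ρ·cp) = [491 × 10.4494² × 510.432] / [1297 × 2423] = 8.70779 K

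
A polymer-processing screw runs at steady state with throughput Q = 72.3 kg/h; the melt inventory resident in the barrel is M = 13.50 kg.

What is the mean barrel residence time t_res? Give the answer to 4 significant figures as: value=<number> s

value=672.2 s

Throughput in SI: Q_s = 72.3 kg/h ÷ 3600 s/h = 0.0200833 kg/s
t_res = M / Q_s = 13.50 / 0.0200833 = 672.199 s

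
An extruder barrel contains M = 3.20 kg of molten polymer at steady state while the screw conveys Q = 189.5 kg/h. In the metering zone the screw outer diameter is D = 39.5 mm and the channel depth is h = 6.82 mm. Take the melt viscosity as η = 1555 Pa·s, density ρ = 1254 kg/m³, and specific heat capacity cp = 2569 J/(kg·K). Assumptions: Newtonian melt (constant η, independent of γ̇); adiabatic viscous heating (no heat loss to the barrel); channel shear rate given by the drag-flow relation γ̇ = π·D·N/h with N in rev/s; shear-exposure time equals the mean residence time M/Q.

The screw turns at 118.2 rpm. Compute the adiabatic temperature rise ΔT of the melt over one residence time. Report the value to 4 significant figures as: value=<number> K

value=37.70 K

Throughput in SI: Q_s = 189.5 kg/h ÷ 3600 s/h = 0.0526389 kg/s
t_res = M / Q_s = 3.20 ÷ 0.0526389 = 60.7916 s
Geometry in metres: D = 39.5 mm → 0.0395 m, h = 6.82 mm → 0.00682 m; screw speed N = 118.2 rpm = 1.97 rev/s
γ̇ = π D N / h = (π)(0.0395)(1.97) / 0.00682 = 35.845 s⁻¹
Adiabatic rise: ΔT = η γ̇² t_res / (ρ cp) = 1555·(35.845)²·60.7916 / (1254·2569) = 37.7025 K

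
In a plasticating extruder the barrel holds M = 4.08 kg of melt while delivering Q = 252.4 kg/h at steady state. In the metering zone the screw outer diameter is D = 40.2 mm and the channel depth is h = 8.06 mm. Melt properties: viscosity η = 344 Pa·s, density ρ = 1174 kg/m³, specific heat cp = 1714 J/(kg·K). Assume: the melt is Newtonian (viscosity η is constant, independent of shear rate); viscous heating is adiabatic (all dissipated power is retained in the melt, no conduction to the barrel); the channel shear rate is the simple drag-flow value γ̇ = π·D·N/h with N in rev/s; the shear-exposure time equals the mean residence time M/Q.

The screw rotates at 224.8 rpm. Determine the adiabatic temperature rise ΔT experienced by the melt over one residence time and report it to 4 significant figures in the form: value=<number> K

value=34.29 K

Q_s = Q / 3600 = 252.4 / 3600 = 0.0701111 kg/s
Mean residence time: t_res = M/Q_s = 4.08 kg / 0.0701111 kg/s = 58.1933 s
Geometry in metres: D = 40.2 mm → 0.0402 m, h = 8.06 mm → 0.00806 m; screw speed N = 224.8 rpm = 3.74667 rev/s
γ̇ = π D N / h = (π)(0.0402)(3.74667) / 0.00806 = 58.7065 s⁻¹
Adiabatic rise: ΔT = η γ̇² t_res / (ρ cp) = 344·(58.7065)²·58.1933 / (1174·1714) = 34.2866 K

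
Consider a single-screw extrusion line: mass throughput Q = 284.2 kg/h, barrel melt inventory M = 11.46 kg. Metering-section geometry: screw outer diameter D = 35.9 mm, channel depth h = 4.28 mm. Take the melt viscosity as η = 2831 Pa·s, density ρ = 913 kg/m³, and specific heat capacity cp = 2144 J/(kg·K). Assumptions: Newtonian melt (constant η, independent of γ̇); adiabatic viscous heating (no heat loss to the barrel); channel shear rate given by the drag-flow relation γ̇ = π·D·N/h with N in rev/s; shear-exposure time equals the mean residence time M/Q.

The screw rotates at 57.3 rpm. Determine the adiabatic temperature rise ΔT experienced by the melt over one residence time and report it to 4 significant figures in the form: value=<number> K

Throughput in SI: Q_s = 284.2 kg/h ÷ 3600 s/h = 0.0789444 kg/s
t_res = M / Q_s = 11.46 ÷ 0.0789444 = 145.165 s
Convert to SI: D = 0.0359 m, h = 0.00428 m, N = 57.3/60 = 0.955 rev/s
γ̇ = π·D·N / h = π · 0.0359 · 0.955 / 0.00428 = 25.1654 s⁻¹
ΔT = η·γ̇²·t_res / (ρ·cp) = 2831 · (25.1654)² · 145.165 / (913 · 2144) = 132.958 K

value=133.0 K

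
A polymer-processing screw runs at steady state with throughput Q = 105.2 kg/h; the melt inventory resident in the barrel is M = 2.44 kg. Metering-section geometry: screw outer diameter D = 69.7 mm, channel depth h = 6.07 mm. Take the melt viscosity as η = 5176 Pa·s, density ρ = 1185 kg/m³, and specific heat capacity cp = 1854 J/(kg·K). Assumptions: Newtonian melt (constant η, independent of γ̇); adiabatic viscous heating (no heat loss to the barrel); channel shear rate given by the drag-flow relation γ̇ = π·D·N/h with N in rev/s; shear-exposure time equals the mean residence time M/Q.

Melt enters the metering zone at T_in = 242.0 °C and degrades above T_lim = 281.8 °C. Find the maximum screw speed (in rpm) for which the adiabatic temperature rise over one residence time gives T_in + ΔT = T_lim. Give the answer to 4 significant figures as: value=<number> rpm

value=23.66 rpm

Throughput in SI: Q_s = 105.2 kg/h ÷ 3600 s/h = 0.0292222 kg/s
t_res = M / Q_s = 2.44 / 0.0292222 = 83.4981 s
D = 69.7 mm = 0.0697 m;  h = 6.07 mm = 0.00607 m
ΔT_a = T_lim − T_in = 281.8 − 242.0 = 39.8 K
γ̇_max² = ΔT_a·ρ·cp / (η·t_res) = [39.8 × 1185 × 1854] / [5176 × 83.4981] = 202.321 s⁻²
γ̇_max = sqrt(202.321) = 14.2239 s⁻¹
N_max = γ̇_max·h / (π·D) = 14.2239 · 0.00607 / (π · 0.0697) = 0.394299 rev/s = 23.658 rpm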